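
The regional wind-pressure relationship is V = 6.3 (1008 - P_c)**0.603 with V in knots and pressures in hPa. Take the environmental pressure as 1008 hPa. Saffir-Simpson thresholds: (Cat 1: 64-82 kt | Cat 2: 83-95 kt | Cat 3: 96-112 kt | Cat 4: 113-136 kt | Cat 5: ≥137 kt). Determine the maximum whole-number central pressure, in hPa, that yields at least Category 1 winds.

961 hPa

Category 1 begins at V = 64 kt.
Required ΔP = (64/6.3)^(1/0.603) = 10.159^1.658 ≈ 46.74 hPa.
P_c ≤ 1008 − 46.74 = 961.26, so the highest integer P_c is 961 hPa.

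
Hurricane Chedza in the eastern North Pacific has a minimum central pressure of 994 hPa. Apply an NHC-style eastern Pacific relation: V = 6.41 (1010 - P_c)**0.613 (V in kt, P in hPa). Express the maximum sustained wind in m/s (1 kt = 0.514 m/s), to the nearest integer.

18 m/s

ΔP = 1010 − 994 = 16 hPa.
V ≈ 6.41 × 16^0.613 = 6.41 × 5.472 ≈ 35.074 kt.
35.074 × 0.514 ≈ 18.03 m/s → 18 m/s.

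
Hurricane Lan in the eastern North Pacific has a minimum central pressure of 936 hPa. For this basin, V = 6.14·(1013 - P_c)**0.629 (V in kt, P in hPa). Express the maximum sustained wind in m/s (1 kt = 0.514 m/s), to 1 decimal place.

48.5 m/s

ΔP = 1013 − 936 = 77 hPa.
V ≈ 6.14 × 77^0.629 = 6.14 × 15.367 ≈ 94.356 kt.
94.356 × 0.514 ≈ 48.50 m/s → 48.5 m/s.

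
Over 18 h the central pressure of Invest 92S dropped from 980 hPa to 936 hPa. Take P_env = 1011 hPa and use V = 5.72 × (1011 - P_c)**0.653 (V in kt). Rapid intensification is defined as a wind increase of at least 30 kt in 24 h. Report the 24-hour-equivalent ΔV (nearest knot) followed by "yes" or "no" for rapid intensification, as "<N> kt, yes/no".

V₁: ΔP = 31, V ≈ 5.72 × 31^0.653 ≈ 53.86 kt.
V₂: ΔP = 75, V ≈ 5.72 × 75^0.653 ≈ 95.90 kt.
ΔV over 18 h = 42.04 kt → 24 h equivalent = 42.04 × 24/18 ≈ 56.05 kt.
56 kt ≥ 30 kt ⇒ rapid intensification.

56 kt, yes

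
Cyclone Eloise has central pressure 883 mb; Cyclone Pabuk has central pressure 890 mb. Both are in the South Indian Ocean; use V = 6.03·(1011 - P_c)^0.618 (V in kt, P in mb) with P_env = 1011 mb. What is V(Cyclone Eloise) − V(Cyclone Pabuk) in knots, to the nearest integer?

4 kt

Cyclone Eloise: ΔP = 128; V ≈ 6.03 × 128^0.618 ≈ 120.94 kt.
Cyclone Pabuk: ΔP = 121; V ≈ 6.03 × 121^0.618 ≈ 116.81 kt.
Difference ≈ 120.94 − 116.81 = 4.13 → 4 kt.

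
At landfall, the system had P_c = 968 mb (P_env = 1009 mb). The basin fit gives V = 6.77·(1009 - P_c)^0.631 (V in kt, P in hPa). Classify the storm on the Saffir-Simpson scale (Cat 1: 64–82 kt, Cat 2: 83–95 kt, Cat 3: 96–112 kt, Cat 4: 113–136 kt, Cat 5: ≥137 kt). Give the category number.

1

ΔP = 1009 − 968 = 41 mb.
V ≈ 6.77 × 41^0.631 = 6.77 × 10.42 ≈ 71 kt.
71 kt falls in the Category 1 band.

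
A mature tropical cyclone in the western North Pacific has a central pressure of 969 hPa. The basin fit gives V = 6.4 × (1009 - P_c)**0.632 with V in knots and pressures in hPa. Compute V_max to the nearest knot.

66 kt

ΔP = 1009 − 969 = 40 hPa.
40^0.632 ≈ 10.292.
V ≈ 6.4 × 10.292 ≈ 65.9 kt.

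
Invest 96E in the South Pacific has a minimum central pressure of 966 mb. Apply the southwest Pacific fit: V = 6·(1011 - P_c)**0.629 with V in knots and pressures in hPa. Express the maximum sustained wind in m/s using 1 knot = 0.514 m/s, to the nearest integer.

34 m/s

ΔP = 1011 − 966 = 45 mb.
V ≈ 6 × 45^0.629 = 6 × 10.962 ≈ 65.769 kt.
65.769 × 0.514 ≈ 33.81 m/s → 34 m/s.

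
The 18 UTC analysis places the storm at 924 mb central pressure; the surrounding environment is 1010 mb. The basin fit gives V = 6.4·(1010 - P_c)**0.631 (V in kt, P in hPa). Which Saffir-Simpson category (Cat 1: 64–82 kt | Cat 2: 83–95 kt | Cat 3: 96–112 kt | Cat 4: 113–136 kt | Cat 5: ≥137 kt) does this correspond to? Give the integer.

ΔP = 1010 − 924 = 86 mb.
V ≈ 6.4 × 86^0.631 = 6.4 × 16.62 ≈ 106 kt.
106 kt falls in the Category 3 band.

3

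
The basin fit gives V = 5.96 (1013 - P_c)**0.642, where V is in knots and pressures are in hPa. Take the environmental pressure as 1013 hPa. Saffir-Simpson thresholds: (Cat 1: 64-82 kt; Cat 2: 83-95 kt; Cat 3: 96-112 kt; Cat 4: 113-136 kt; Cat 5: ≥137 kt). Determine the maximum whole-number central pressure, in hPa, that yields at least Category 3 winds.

Category 3 begins at V = 96 kt.
Required ΔP = (96/5.96)^(1/0.642) = 16.107^1.558 ≈ 75.88 hPa.
P_c ≤ 1013 − 75.88 = 937.12, so the highest integer P_c is 937 hPa.

937 hPa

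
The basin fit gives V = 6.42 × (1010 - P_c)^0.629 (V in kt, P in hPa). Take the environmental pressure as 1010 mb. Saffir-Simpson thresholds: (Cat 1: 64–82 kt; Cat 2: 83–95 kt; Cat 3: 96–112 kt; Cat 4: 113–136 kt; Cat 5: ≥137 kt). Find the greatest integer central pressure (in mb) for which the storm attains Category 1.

971 mb

Category 1 begins at V = 64 kt.
Required ΔP = (64/6.42)^(1/0.629) = 9.969^1.590 ≈ 38.70 mb.
P_c ≤ 1010 − 38.70 = 971.30, so the highest integer P_c is 971 mb.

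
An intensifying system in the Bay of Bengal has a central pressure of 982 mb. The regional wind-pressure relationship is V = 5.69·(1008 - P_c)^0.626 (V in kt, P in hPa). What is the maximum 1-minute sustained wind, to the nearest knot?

ΔP = 1008 − 982 = 26 mb.
26^0.626 ≈ 7.687.
V ≈ 5.69 × 7.687 ≈ 43.7 kt.

44 kt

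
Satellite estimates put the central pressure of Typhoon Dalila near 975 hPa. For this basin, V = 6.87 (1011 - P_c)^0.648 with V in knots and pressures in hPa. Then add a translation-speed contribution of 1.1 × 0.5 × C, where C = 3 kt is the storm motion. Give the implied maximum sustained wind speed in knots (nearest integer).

72 kt

ΔP = 1011 − 975 = 36 hPa.
36^0.648 ≈ 10.197.
V ≈ 6.87 × 10.197 ≈ 70.1 kt.
Translation term: 1.1 × 0.5 × 3 = 1.65 kt.
Corrected V ≈ 71.75 kt → 72 kt.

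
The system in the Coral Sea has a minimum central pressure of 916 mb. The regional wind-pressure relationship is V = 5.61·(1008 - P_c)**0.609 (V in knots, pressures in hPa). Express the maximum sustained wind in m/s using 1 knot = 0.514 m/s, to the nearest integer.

45 m/s

ΔP = 1008 − 916 = 92 mb.
V ≈ 5.61 × 92^0.609 = 5.61 × 15.702 ≈ 88.087 kt.
88.087 × 0.514 ≈ 45.28 m/s → 45 m/s.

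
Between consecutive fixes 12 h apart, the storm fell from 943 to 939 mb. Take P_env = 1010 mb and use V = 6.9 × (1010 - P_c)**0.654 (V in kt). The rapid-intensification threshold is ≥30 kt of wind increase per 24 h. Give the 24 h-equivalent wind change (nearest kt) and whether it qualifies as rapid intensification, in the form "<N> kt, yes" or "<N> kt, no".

8 kt, no

V₁: ΔP = 67, V ≈ 6.9 × 67^0.654 ≈ 107.92 kt.
V₂: ΔP = 71, V ≈ 6.9 × 71^0.654 ≈ 112.09 kt.
ΔV over 12 h = 4.17 kt → 24 h equivalent = 4.17 × 24/12 ≈ 8.34 kt.
8 kt < 30 kt ⇒ not rapid intensification.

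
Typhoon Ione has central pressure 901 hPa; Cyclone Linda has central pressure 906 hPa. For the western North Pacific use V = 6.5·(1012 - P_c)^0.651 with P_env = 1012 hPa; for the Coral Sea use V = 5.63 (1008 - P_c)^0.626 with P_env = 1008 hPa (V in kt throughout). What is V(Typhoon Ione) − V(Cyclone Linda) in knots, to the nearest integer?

Typhoon Ione: ΔP = 111; V ≈ 6.5 × 111^0.651 ≈ 139.45 kt.
Cyclone Linda: ΔP = 102; V ≈ 5.63 × 102^0.626 ≈ 101.83 kt.
Difference ≈ 139.45 − 101.83 = 37.62 → 38 kt.

38 kt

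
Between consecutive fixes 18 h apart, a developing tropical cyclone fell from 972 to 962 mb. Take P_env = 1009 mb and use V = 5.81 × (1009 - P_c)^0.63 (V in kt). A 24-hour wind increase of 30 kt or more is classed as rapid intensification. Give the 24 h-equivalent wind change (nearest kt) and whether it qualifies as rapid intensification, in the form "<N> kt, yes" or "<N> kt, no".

V₁: ΔP = 37, V ≈ 5.81 × 37^0.63 ≈ 56.51 kt.
V₂: ΔP = 47, V ≈ 5.81 × 47^0.63 ≈ 65.70 kt.
ΔV over 18 h = 9.19 kt → 24 h equivalent = 9.19 × 24/18 ≈ 12.25 kt.
12 kt < 30 kt ⇒ not rapid intensification.

12 kt, no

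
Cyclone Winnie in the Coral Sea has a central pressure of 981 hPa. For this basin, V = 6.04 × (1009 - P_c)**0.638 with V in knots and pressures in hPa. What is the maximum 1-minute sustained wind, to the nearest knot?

ΔP = 1009 − 981 = 28 hPa.
28^0.638 ≈ 8.381.
V ≈ 6.04 × 8.381 ≈ 50.6 kt.

51 kt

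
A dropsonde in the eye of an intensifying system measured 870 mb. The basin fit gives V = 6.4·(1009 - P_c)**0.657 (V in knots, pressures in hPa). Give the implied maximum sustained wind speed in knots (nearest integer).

ΔP = 1009 − 870 = 139 mb.
139^0.657 ≈ 25.584.
V ≈ 6.4 × 25.584 ≈ 163.7 kt.

164 kt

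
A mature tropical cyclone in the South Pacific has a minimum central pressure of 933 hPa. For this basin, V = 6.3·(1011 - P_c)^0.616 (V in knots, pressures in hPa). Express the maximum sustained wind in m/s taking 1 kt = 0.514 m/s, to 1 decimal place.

47.4 m/s

ΔP = 1011 − 933 = 78 hPa.
V ≈ 6.3 × 78^0.616 = 6.3 × 14.640 ≈ 92.230 kt.
92.230 × 0.514 ≈ 47.41 m/s → 47.4 m/s.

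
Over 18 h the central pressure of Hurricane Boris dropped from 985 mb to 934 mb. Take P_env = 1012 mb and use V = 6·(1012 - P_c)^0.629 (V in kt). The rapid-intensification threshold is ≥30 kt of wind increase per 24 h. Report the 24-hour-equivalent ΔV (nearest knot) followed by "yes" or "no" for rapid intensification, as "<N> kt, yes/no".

V₁: ΔP = 27, V ≈ 6 × 27^0.629 ≈ 47.70 kt.
V₂: ΔP = 78, V ≈ 6 × 78^0.629 ≈ 92.96 kt.
ΔV over 18 h = 45.26 kt → 24 h equivalent = 45.26 × 24/18 ≈ 60.35 kt.
60 kt ≥ 30 kt ⇒ rapid intensification.

60 kt, yes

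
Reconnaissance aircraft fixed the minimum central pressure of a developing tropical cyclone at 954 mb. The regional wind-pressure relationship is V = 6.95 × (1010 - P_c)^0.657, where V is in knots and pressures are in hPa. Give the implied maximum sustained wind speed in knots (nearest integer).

98 kt

ΔP = 1010 − 954 = 56 mb.
56^0.657 ≈ 14.079.
V ≈ 6.95 × 14.079 ≈ 97.8 kt.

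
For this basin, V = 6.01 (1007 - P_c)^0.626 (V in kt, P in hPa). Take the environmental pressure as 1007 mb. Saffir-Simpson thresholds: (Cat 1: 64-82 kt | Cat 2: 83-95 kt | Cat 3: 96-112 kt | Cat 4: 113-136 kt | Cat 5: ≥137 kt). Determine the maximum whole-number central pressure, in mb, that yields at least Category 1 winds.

Category 1 begins at V = 64 kt.
Required ΔP = (64/6.01)^(1/0.626) = 10.649^1.597 ≈ 43.76 mb.
P_c ≤ 1007 − 43.76 = 963.24, so the highest integer P_c is 963 mb.

963 mb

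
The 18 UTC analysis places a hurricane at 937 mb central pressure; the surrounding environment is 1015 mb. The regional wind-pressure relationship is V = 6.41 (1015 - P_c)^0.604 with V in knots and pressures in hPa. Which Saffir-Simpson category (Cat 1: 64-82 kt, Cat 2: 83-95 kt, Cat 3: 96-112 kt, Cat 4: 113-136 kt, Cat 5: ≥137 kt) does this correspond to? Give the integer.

ΔP = 1015 − 937 = 78 mb.
V ≈ 6.41 × 78^0.604 = 6.41 × 13.89 ≈ 89 kt.
89 kt falls in the Category 2 band.

2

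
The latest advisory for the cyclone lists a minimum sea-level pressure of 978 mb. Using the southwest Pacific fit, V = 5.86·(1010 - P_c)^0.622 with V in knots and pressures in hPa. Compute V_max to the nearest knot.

ΔP = 1010 − 978 = 32 mb.
32^0.622 ≈ 8.634.
V ≈ 5.86 × 8.634 ≈ 50.6 kt.

51 kt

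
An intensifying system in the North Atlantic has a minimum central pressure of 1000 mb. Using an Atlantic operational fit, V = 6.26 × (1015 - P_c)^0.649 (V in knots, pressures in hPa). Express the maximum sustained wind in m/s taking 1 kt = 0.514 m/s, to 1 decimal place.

ΔP = 1015 − 1000 = 15 mb.
V ≈ 6.26 × 15^0.649 = 6.26 × 5.798 ≈ 36.296 kt.
36.296 × 0.514 ≈ 18.66 m/s → 18.7 m/s.

18.7 m/s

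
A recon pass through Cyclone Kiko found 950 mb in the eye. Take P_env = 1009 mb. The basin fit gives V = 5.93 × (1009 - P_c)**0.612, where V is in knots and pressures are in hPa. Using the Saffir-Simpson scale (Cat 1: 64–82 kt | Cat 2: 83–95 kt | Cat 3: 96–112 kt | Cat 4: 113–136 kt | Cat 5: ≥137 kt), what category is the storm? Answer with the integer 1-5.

ΔP = 1009 − 950 = 59 mb.
V ≈ 5.93 × 59^0.612 = 5.93 × 12.13 ≈ 72 kt.
72 kt falls in the Category 1 band.

1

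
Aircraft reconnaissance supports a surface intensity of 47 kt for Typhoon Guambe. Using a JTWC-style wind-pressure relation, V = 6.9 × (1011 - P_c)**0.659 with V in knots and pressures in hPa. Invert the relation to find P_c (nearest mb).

993 mb

ΔP = (V / 6.9)^(1/0.659) = (47/6.9)^1.517.
47/6.9 = 6.812; 6.812^1.517 ≈ 18.38 mb.
P_c = 1011 − 18.38 = 992.62 ≈ 993 mb.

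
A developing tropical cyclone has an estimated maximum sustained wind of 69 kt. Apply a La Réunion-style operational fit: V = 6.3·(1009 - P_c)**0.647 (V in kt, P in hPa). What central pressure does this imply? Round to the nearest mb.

ΔP = (V / 6.3)^(1/0.647) = (69/6.3)^1.546.
69/6.3 = 10.952; 10.952^1.546 ≈ 40.43 mb.
P_c = 1009 − 40.43 = 968.57 ≈ 969 mb.

969 mb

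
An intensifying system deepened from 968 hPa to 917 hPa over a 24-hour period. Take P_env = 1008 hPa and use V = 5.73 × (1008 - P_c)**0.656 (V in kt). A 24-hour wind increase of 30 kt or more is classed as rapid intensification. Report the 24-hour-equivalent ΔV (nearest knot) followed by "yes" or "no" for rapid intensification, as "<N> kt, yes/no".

46 kt, yes

V₁: ΔP = 40, V ≈ 5.73 × 40^0.656 ≈ 64.43 kt.
V₂: ΔP = 91, V ≈ 5.73 × 91^0.656 ≈ 110.48 kt.
ΔV over 24 h = 46.05 kt → 24 h equivalent = 46.05 × 24/24 ≈ 46.05 kt.
46 kt ≥ 30 kt ⇒ rapid intensification.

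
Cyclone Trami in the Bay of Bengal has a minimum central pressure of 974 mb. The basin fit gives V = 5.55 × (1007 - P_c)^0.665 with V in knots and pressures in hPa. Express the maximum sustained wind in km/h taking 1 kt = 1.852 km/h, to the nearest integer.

105 km/h

ΔP = 1007 − 974 = 33 mb.
V ≈ 5.55 × 33^0.665 = 5.55 × 10.228 ≈ 56.768 kt.
56.768 × 1.852 ≈ 105.13 km/h → 105 km/h.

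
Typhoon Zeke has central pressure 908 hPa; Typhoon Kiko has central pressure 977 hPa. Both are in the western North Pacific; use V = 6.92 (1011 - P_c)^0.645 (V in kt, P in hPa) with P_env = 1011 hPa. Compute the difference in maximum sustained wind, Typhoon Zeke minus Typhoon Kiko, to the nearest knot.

Typhoon Zeke: ΔP = 103; V ≈ 6.92 × 103^0.645 ≈ 137.53 kt.
Typhoon Kiko: ΔP = 34; V ≈ 6.92 × 34^0.645 ≈ 67.28 kt.
Difference ≈ 137.53 − 67.28 = 70.25 → 70 kt.

70 kt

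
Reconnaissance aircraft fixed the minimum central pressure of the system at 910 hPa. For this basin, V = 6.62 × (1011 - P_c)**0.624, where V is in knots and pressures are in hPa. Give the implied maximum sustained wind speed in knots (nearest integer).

ΔP = 1011 − 910 = 101 hPa.
101^0.624 ≈ 17.811.
V ≈ 6.62 × 17.811 ≈ 117.9 kt.

118 kt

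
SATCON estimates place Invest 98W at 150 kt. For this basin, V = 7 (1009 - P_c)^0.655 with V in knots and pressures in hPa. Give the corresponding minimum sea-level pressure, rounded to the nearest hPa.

ΔP = (V / 7)^(1/0.655) = (150/7)^1.527.
150/7 = 21.429; 21.429^1.527 ≈ 107.66 hPa.
P_c = 1009 − 107.66 = 901.34 ≈ 901 hPa.

901 hPa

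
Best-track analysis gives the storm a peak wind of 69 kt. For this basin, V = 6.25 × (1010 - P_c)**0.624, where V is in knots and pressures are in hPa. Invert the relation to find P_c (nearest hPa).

ΔP = (V / 6.25)^(1/0.624) = (69/6.25)^1.603.
69/6.25 = 11.040; 11.040^1.603 ≈ 46.93 hPa.
P_c = 1010 − 46.93 = 963.07 ≈ 963 hPa.

963 hPa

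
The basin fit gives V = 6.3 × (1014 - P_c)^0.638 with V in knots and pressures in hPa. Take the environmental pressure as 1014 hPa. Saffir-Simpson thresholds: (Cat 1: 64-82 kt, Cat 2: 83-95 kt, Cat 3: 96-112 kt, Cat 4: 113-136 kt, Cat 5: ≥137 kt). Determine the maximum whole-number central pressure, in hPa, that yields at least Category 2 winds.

957 hPa

Category 2 begins at V = 83 kt.
Required ΔP = (83/6.3)^(1/0.638) = 13.175^1.567 ≈ 56.90 hPa.
P_c ≤ 1014 − 56.90 = 957.10, so the highest integer P_c is 957 hPa.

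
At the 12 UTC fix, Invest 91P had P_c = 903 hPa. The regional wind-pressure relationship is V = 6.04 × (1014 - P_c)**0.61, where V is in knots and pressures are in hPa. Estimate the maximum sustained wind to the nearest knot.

107 kt

ΔP = 1014 − 903 = 111 hPa.
111^0.61 ≈ 17.687.
V ≈ 6.04 × 17.687 ≈ 106.8 kt.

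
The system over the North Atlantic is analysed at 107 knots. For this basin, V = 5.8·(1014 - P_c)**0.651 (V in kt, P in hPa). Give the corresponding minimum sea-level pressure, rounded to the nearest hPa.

926 hPa

ΔP = (V / 5.8)^(1/0.651) = (107/5.8)^1.536.
107/5.8 = 18.448; 18.448^1.536 ≈ 88.03 hPa.
P_c = 1014 − 88.03 = 925.97 ≈ 926 hPa.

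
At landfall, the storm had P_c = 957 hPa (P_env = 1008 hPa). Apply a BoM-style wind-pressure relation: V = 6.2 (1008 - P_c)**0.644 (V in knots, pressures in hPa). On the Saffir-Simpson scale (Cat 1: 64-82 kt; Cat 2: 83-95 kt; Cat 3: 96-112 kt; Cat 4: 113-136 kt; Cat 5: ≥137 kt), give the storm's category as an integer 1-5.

ΔP = 1008 − 957 = 51 hPa.
V ≈ 6.2 × 51^0.644 = 6.2 × 12.58 ≈ 78 kt.
78 kt falls in the Category 1 band.

1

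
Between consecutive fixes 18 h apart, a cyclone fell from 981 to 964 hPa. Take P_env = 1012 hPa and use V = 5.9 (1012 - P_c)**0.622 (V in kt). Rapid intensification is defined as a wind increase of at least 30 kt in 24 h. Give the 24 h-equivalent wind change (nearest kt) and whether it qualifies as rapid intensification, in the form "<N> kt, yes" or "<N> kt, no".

V₁: ΔP = 31, V ≈ 5.9 × 31^0.622 ≈ 49.94 kt.
V₂: ΔP = 48, V ≈ 5.9 × 48^0.622 ≈ 65.55 kt.
ΔV over 18 h = 15.61 kt → 24 h equivalent = 15.61 × 24/18 ≈ 20.81 kt.
21 kt < 30 kt ⇒ not rapid intensification.

21 kt, no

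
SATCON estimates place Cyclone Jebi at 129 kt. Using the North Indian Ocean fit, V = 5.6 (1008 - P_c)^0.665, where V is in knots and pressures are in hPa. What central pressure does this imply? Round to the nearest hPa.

ΔP = (V / 5.6)^(1/0.665) = (129/5.6)^1.504.
129/5.6 = 23.036; 23.036^1.504 ≈ 111.87 hPa.
P_c = 1008 − 111.87 = 896.13 ≈ 896 hPa.

896 hPa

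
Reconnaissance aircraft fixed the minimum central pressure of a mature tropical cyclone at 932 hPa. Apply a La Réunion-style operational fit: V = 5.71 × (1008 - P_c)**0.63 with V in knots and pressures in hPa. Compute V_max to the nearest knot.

ΔP = 1008 − 932 = 76 hPa.
76^0.63 ≈ 15.308.
V ≈ 5.71 × 15.308 ≈ 87.4 kt.

87 kt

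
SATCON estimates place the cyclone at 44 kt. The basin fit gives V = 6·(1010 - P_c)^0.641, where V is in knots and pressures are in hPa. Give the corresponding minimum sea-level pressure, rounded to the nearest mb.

988 mb

ΔP = (V / 6)^(1/0.641) = (44/6)^1.560.
44/6 = 7.333; 7.333^1.560 ≈ 22.38 mb.
P_c = 1010 − 22.38 = 987.62 ≈ 988 mb.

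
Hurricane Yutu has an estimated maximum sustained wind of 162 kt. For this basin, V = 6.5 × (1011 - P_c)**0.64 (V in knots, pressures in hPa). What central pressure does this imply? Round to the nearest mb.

859 mb

ΔP = (V / 6.5)^(1/0.64) = (162/6.5)^1.562.
162/6.5 = 24.923; 24.923^1.562 ≈ 152.12 mb.
P_c = 1011 − 152.12 = 858.88 ≈ 859 mb.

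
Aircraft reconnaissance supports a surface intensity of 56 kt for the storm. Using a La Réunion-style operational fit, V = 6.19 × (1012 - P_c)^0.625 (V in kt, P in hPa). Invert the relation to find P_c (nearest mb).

978 mb

ΔP = (V / 6.19)^(1/0.625) = (56/6.19)^1.600.
56/6.19 = 9.047; 9.047^1.600 ≈ 33.92 mb.
P_c = 1012 − 33.92 = 978.08 ≈ 978 mb.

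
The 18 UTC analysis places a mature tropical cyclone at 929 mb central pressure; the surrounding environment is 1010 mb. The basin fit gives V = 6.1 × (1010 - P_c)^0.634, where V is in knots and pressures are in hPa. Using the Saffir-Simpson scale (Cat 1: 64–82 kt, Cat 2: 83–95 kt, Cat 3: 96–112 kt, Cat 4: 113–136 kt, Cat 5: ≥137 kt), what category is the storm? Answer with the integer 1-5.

ΔP = 1010 − 929 = 81 mb.
V ≈ 6.1 × 81^0.634 = 6.1 × 16.22 ≈ 99 kt.
99 kt falls in the Category 3 band.

3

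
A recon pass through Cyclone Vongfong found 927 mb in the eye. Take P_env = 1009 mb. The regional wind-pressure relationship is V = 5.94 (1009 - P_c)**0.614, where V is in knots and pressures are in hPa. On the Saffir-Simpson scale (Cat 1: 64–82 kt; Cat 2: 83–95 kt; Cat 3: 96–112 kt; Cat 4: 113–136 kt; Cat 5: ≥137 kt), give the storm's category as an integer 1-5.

ΔP = 1009 − 927 = 82 mb.
V ≈ 5.94 × 82^0.614 = 5.94 × 14.97 ≈ 89 kt.
89 kt falls in the Category 2 band.

2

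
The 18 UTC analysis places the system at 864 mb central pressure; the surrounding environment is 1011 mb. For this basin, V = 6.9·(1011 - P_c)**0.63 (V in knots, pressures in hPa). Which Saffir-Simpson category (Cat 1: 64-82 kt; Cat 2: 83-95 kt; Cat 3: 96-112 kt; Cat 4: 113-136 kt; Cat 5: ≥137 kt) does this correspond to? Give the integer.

ΔP = 1011 − 864 = 147 mb.
V ≈ 6.9 × 147^0.63 = 6.9 × 23.20 ≈ 160 kt.
160 kt falls in the Category 5 band.

5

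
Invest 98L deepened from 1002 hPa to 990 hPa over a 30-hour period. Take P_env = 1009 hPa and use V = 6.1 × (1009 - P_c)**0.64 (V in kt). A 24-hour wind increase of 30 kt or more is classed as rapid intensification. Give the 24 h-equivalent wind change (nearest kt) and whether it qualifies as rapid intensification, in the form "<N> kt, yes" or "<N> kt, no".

V₁: ΔP = 7, V ≈ 6.1 × 7^0.64 ≈ 21.19 kt.
V₂: ΔP = 19, V ≈ 6.1 × 19^0.64 ≈ 40.15 kt.
ΔV over 30 h = 18.96 kt → 24 h equivalent = 18.96 × 24/30 ≈ 15.17 kt.
15 kt < 30 kt ⇒ not rapid intensification.

15 kt, no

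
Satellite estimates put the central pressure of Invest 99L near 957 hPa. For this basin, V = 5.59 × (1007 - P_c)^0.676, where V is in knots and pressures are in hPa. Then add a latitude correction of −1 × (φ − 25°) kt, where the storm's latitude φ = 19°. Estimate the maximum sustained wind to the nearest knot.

85 kt

ΔP = 1007 − 957 = 50 hPa.
50^0.676 ≈ 14.077.
V ≈ 5.59 × 14.077 ≈ 78.7 kt.
Latitude correction: −1 × (19 − 25) = 6 kt.
Corrected V ≈ 84.7 kt → 85 kt.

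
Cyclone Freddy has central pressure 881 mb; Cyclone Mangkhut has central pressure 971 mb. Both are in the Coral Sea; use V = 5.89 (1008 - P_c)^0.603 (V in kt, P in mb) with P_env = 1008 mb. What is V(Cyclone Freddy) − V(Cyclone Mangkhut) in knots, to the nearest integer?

57 kt

Cyclone Freddy: ΔP = 127; V ≈ 5.89 × 127^0.603 ≈ 109.32 kt.
Cyclone Mangkhut: ΔP = 37; V ≈ 5.89 × 37^0.603 ≈ 51.97 kt.
Difference ≈ 109.32 − 51.97 = 57.35 → 57 kt.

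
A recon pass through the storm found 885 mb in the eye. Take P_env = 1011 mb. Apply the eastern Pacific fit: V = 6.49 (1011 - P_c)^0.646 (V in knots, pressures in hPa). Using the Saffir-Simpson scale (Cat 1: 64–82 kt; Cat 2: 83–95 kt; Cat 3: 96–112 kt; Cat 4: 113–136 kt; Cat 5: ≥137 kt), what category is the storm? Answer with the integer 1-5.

5

ΔP = 1011 − 885 = 126 mb.
V ≈ 6.49 × 126^0.646 = 6.49 × 22.74 ≈ 148 kt.
148 kt falls in the Category 5 band.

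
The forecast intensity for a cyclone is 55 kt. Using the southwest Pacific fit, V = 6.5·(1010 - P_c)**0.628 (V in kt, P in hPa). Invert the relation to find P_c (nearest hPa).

980 hPa

ΔP = (V / 6.5)^(1/0.628) = (55/6.5)^1.592.
55/6.5 = 8.462; 8.462^1.592 ≈ 29.98 hPa.
P_c = 1010 − 29.98 = 980.02 ≈ 980 hPa.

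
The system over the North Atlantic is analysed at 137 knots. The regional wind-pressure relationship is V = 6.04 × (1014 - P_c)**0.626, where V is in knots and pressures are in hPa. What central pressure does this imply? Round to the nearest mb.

868 mb

ΔP = (V / 6.04)^(1/0.626) = (137/6.04)^1.597.
137/6.04 = 22.682; 22.682^1.597 ≈ 146.43 mb.
P_c = 1014 − 146.43 = 867.57 ≈ 868 mb.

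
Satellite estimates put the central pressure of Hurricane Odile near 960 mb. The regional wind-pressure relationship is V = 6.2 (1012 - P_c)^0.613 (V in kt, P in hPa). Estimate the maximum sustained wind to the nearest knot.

70 kt

ΔP = 1012 − 960 = 52 mb.
52^0.613 ≈ 11.270.
V ≈ 6.2 × 11.270 ≈ 69.9 kt.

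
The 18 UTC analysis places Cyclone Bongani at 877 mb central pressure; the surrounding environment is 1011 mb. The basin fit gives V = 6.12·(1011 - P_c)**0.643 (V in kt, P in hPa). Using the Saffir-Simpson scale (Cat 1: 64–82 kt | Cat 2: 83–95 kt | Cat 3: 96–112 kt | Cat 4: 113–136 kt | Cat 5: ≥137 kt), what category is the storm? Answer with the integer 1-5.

ΔP = 1011 − 877 = 134 mb.
V ≈ 6.12 × 134^0.643 = 6.12 × 23.32 ≈ 143 kt.
143 kt falls in the Category 5 band.

5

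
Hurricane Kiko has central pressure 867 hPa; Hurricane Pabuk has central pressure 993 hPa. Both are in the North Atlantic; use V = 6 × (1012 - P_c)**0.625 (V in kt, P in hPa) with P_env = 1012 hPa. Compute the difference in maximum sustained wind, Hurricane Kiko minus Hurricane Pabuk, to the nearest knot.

97 kt

Hurricane Kiko: ΔP = 145; V ≈ 6 × 145^0.625 ≈ 134.59 kt.
Hurricane Pabuk: ΔP = 19; V ≈ 6 × 19^0.625 ≈ 37.79 kt.
Difference ≈ 134.59 − 37.79 = 96.80 → 97 kt.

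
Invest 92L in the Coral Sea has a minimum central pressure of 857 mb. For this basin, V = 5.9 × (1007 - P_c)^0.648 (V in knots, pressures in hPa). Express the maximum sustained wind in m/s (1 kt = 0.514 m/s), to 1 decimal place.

78.0 m/s

ΔP = 1007 − 857 = 150 mb.
V ≈ 5.9 × 150^0.648 = 5.9 × 25.710 ≈ 151.691 kt.
151.691 × 0.514 ≈ 77.97 m/s → 78.0 m/s.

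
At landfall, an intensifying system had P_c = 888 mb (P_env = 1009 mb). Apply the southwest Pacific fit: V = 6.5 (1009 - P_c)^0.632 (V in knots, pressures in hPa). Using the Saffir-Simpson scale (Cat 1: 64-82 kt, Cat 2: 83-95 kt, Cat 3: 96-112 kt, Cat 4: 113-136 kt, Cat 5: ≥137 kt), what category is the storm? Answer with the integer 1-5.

ΔP = 1009 − 888 = 121 mb.
V ≈ 6.5 × 121^0.632 = 6.5 × 20.72 ≈ 135 kt.
135 kt falls in the Category 4 band.

4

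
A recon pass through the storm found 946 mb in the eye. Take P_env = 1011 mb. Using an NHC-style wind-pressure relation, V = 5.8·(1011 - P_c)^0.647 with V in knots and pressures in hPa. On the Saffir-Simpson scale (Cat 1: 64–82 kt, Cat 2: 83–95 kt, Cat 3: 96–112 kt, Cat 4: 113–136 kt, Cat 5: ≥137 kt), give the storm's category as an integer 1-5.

ΔP = 1011 − 946 = 65 mb.
V ≈ 5.8 × 65^0.647 = 5.8 × 14.89 ≈ 86 kt.
86 kt falls in the Category 2 band.

2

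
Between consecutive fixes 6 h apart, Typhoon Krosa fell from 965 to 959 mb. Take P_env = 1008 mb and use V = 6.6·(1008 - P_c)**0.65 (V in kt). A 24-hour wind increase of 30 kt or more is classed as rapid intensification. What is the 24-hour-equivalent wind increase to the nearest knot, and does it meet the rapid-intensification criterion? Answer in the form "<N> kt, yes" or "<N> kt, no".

27 kt, no

V₁: ΔP = 43, V ≈ 6.6 × 43^0.65 ≈ 76.08 kt.
V₂: ΔP = 49, V ≈ 6.6 × 49^0.65 ≈ 82.83 kt.
ΔV over 6 h = 6.75 kt → 24 h equivalent = 6.75 × 24/6 ≈ 27.00 kt.
27 kt < 30 kt ⇒ not rapid intensification.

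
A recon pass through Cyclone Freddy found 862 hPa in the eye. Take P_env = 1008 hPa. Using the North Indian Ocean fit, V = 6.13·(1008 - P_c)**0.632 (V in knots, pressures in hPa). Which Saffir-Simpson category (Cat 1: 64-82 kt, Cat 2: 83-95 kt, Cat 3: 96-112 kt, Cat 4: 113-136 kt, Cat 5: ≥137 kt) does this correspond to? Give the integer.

5

ΔP = 1008 − 862 = 146 hPa.
V ≈ 6.13 × 146^0.632 = 6.13 × 23.33 ≈ 143 kt.
143 kt falls in the Category 5 band.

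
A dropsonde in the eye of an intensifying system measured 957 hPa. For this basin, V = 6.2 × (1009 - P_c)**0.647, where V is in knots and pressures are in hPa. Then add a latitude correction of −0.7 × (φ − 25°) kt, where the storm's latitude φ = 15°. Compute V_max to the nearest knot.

87 kt

ΔP = 1009 − 957 = 52 hPa.
52^0.647 ≈ 12.890.
V ≈ 6.2 × 12.890 ≈ 79.9 kt.
Latitude correction: −0.7 × (15 − 25) = 7 kt.
Corrected V ≈ 86.9 kt → 87 kt.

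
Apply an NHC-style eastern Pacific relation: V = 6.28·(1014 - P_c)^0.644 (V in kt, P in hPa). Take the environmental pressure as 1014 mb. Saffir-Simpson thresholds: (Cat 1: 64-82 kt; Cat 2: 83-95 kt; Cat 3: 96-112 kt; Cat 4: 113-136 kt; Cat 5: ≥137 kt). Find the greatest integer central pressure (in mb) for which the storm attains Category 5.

Category 5 begins at V = 137 kt.
Required ΔP = (137/6.28)^(1/0.644) = 21.815^1.553 ≈ 119.90 mb.
P_c ≤ 1014 − 119.90 = 894.10, so the highest integer P_c is 894 mb.

894 mb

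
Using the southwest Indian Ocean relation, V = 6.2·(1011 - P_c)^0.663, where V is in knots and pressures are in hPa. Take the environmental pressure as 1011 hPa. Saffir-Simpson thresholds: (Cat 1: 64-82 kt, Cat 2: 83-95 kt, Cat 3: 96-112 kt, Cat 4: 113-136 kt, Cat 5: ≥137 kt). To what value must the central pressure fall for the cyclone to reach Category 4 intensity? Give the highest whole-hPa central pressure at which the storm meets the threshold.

Category 4 begins at V = 113 kt.
Required ΔP = (113/6.2)^(1/0.663) = 18.226^1.508 ≈ 79.71 hPa.
P_c ≤ 1011 − 79.71 = 931.29, so the highest integer P_c is 931 hPa.

931 hPa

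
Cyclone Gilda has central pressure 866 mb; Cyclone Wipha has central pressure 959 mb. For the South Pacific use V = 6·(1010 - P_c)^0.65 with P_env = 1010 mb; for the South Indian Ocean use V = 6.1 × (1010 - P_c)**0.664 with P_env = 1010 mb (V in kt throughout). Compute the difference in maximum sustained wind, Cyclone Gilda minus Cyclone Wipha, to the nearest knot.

69 kt

Cyclone Gilda: ΔP = 144; V ≈ 6 × 144^0.65 ≈ 151.74 kt.
Cyclone Wipha: ΔP = 51; V ≈ 6.1 × 51^0.664 ≈ 83.01 kt.
Difference ≈ 151.74 − 83.01 = 68.73 → 69 kt.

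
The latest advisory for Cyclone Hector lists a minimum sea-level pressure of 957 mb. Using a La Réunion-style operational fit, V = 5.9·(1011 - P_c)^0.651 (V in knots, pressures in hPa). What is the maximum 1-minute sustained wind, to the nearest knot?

79 kt

ΔP = 1011 − 957 = 54 mb.
54^0.651 ≈ 13.421.
V ≈ 5.9 × 13.421 ≈ 79.2 kt.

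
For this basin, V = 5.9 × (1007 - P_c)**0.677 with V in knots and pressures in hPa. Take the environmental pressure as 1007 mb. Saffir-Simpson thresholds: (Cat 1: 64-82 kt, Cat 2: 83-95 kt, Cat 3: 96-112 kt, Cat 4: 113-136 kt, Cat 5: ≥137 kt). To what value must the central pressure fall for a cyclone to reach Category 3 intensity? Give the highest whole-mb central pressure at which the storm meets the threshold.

945 mb

Category 3 begins at V = 96 kt.
Required ΔP = (96/5.9)^(1/0.677) = 16.271^1.477 ≈ 61.57 mb.
P_c ≤ 1007 − 61.57 = 945.43, so the highest integer P_c is 945 mb.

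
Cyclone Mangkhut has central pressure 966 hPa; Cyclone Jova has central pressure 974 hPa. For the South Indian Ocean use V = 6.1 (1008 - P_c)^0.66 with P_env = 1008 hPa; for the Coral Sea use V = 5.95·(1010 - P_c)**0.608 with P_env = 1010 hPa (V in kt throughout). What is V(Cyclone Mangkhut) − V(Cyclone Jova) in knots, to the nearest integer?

Cyclone Mangkhut: ΔP = 42; V ≈ 6.1 × 42^0.66 ≈ 71.89 kt.
Cyclone Jova: ΔP = 36; V ≈ 5.95 × 36^0.608 ≈ 52.57 kt.
Difference ≈ 71.89 − 52.57 = 19.32 → 19 kt.

19 kt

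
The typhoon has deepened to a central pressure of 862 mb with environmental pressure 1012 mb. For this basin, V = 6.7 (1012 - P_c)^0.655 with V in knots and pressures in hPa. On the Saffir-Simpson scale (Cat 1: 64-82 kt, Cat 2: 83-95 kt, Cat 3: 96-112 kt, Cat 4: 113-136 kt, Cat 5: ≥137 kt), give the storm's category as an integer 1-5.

ΔP = 1012 − 862 = 150 mb.
V ≈ 6.7 × 150^0.655 = 6.7 × 26.63 ≈ 178 kt.
178 kt falls in the Category 5 band.

5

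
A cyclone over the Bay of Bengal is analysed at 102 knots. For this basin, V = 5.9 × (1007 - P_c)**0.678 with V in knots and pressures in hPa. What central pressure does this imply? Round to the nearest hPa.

940 hPa

ΔP = (V / 5.9)^(1/0.678) = (102/5.9)^1.475.
102/5.9 = 17.288; 17.288^1.475 ≈ 66.92 hPa.
P_c = 1007 − 66.92 = 940.08 ≈ 940 hPa.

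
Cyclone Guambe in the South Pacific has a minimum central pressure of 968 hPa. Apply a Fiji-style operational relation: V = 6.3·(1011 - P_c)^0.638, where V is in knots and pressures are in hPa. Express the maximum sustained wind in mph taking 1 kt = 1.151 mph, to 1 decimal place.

ΔP = 1011 − 968 = 43 hPa.
V ≈ 6.3 × 43^0.638 = 6.3 × 11.019 ≈ 69.421 kt.
69.421 × 1.151 ≈ 79.90 mph → 79.9 mph.

79.9 mph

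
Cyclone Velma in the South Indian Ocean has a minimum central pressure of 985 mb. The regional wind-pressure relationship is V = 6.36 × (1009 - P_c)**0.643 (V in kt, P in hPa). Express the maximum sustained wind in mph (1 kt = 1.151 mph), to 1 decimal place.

56.5 mph

ΔP = 1009 − 985 = 24 mb.
V ≈ 6.36 × 24^0.643 = 6.36 × 7.717 ≈ 49.083 kt.
49.083 × 1.151 ≈ 56.49 mph → 56.5 mph.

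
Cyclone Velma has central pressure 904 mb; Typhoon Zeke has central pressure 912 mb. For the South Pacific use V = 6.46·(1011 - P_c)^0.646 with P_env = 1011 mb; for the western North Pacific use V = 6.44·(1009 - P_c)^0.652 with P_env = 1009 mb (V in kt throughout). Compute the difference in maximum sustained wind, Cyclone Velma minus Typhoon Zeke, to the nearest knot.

5 kt

Cyclone Velma: ΔP = 107; V ≈ 6.46 × 107^0.646 ≈ 132.19 kt.
Typhoon Zeke: ΔP = 97; V ≈ 6.44 × 97^0.652 ≈ 127.13 kt.
Difference ≈ 132.19 − 127.13 = 5.06 → 5 kt.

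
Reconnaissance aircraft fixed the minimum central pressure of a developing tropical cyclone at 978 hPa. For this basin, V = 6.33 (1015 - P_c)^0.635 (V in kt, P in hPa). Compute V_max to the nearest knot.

ΔP = 1015 − 978 = 37 hPa.
37^0.635 ≈ 9.904.
V ≈ 6.33 × 9.904 ≈ 62.7 kt.

63 kt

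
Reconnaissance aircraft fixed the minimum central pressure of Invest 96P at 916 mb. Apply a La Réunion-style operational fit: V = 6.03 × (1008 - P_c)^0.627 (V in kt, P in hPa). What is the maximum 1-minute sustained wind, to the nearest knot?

ΔP = 1008 − 916 = 92 mb.
92^0.627 ≈ 17.033.
V ≈ 6.03 × 17.033 ≈ 102.7 kt.

103 kt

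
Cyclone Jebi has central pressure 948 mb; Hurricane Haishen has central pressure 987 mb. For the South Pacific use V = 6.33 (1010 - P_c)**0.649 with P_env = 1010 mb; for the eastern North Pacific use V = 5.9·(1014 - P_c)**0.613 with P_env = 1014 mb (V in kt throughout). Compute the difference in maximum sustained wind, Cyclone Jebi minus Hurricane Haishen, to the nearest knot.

48 kt

Cyclone Jebi: ΔP = 62; V ≈ 6.33 × 62^0.649 ≈ 92.19 kt.
Hurricane Haishen: ΔP = 27; V ≈ 5.9 × 27^0.613 ≈ 44.49 kt.
Difference ≈ 92.19 − 44.49 = 47.70 → 48 kt.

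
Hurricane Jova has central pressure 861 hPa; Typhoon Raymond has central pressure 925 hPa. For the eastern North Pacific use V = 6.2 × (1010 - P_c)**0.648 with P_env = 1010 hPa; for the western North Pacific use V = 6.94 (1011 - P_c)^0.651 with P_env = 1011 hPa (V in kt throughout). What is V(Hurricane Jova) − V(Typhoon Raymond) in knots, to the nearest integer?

Hurricane Jova: ΔP = 149; V ≈ 6.2 × 149^0.648 ≈ 158.71 kt.
Typhoon Raymond: ΔP = 86; V ≈ 6.94 × 86^0.651 ≈ 126.10 kt.
Difference ≈ 158.71 − 126.10 = 32.61 → 33 kt.

33 kt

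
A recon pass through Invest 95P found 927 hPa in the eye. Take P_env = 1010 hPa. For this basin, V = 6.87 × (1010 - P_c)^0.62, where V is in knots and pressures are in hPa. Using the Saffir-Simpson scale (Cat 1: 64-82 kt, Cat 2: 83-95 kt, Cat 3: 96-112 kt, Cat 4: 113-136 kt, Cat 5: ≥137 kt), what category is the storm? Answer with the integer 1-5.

ΔP = 1010 − 927 = 83 hPa.
V ≈ 6.87 × 83^0.62 = 6.87 × 15.48 ≈ 106 kt.
106 kt falls in the Category 3 band.

3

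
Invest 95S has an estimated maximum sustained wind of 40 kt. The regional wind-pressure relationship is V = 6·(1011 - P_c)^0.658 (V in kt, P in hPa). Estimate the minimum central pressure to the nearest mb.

993 mb

ΔP = (V / 6)^(1/0.658) = (40/6)^1.520.
40/6 = 6.667; 6.667^1.520 ≈ 17.87 mb.
P_c = 1011 − 17.87 = 993.13 ≈ 993 mb.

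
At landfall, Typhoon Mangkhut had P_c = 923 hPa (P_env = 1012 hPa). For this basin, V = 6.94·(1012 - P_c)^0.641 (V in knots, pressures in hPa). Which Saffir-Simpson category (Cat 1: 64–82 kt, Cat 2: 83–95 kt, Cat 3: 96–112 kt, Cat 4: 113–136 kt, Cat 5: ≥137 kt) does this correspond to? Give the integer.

4

ΔP = 1012 − 923 = 89 hPa.
V ≈ 6.94 × 89^0.641 = 6.94 × 17.76 ≈ 123 kt.
123 kt falls in the Category 4 band.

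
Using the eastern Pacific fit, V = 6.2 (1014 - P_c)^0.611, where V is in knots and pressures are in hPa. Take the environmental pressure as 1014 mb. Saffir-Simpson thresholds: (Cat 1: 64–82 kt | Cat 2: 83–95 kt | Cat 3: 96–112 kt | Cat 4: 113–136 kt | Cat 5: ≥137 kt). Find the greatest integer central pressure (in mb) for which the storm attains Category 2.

Category 2 begins at V = 83 kt.
Required ΔP = (83/6.2)^(1/0.611) = 13.387^1.637 ≈ 69.82 mb.
P_c ≤ 1014 − 69.82 = 944.18, so the highest integer P_c is 944 mb.

944 mb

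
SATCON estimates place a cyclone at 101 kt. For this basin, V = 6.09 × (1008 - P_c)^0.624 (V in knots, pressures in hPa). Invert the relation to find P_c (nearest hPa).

918 hPa

ΔP = (V / 6.09)^(1/0.624) = (101/6.09)^1.603.
101/6.09 = 16.585; 16.585^1.603 ≈ 90.09 hPa.
P_c = 1008 − 90.09 = 917.91 ≈ 918 hPa.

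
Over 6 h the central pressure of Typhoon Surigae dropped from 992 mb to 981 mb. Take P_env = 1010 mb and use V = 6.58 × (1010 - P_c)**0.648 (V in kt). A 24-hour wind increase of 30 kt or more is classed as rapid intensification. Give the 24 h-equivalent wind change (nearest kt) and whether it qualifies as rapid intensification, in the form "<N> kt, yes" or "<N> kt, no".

V₁: ΔP = 18, V ≈ 6.58 × 18^0.648 ≈ 42.82 kt.
V₂: ΔP = 29, V ≈ 6.58 × 29^0.648 ≈ 58.33 kt.
ΔV over 6 h = 15.51 kt → 24 h equivalent = 15.51 × 24/6 ≈ 62.04 kt.
62 kt ≥ 30 kt ⇒ rapid intensification.

62 kt, yes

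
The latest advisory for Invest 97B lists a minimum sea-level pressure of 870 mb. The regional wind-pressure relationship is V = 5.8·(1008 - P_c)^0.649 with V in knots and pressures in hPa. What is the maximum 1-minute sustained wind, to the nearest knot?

ΔP = 1008 − 870 = 138 mb.
138^0.649 ≈ 24.478.
V ≈ 5.8 × 24.478 ≈ 142.0 kt.

142 kt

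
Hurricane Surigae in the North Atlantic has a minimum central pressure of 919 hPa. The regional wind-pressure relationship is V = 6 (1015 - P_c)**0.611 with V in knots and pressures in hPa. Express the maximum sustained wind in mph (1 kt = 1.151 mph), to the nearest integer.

112 mph

ΔP = 1015 − 919 = 96 hPa.
V ≈ 6 × 96^0.611 = 6 × 16.262 ≈ 97.571 kt.
97.571 × 1.151 ≈ 112.30 mph → 112 mph.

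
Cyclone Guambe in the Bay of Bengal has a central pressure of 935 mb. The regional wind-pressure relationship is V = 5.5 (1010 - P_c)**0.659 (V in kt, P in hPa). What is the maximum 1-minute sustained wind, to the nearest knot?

95 kt

ΔP = 1010 − 935 = 75 mb.
75^0.659 ≈ 17.205.
V ≈ 5.5 × 17.205 ≈ 94.6 kt.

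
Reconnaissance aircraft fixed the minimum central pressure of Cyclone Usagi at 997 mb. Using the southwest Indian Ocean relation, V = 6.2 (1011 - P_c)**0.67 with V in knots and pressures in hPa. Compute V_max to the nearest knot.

36 kt

ΔP = 1011 − 997 = 14 mb.
14^0.67 ≈ 5.860.
V ≈ 6.2 × 5.860 ≈ 36.3 kt.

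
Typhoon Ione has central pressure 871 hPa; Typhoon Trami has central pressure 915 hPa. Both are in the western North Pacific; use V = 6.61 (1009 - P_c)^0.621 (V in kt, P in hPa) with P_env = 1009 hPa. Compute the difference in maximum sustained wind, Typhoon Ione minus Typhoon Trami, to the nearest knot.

30 kt

Typhoon Ione: ΔP = 138; V ≈ 6.61 × 138^0.621 ≈ 140.95 kt.
Typhoon Trami: ΔP = 94; V ≈ 6.61 × 94^0.621 ≈ 111.05 kt.
Difference ≈ 140.95 − 111.05 = 29.90 → 30 kt.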